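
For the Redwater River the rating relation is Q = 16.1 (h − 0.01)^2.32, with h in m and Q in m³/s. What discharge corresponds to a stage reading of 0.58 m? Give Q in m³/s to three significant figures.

4.37 m³/s

Q = 16.1 × (0.58 − 0.01)^2.32 = 16.1 × 0.57^2.32 = 4.370 m³/s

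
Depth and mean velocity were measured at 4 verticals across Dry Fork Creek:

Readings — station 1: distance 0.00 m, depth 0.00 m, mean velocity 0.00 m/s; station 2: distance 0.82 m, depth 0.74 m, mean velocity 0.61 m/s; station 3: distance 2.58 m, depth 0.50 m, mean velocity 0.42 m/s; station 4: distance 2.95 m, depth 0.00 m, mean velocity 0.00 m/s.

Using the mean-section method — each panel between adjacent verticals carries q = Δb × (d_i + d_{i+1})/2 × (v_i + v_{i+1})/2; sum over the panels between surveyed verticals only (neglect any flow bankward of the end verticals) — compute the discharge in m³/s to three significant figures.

Panel 1-2: Δb = 0.82 m, d̄ = (0.00+0.74)/2 = 0.37, v̄ = (0.00+0.61)/2 = 0.305 → q = 0.82×0.37×0.305 = 0.09254 m³/s
Panel 2-3: Δb = 1.76 m, d̄ = (0.74+0.50)/2 = 0.62, v̄ = (0.61+0.42)/2 = 0.515 → q = 1.76×0.62×0.515 = 0.5620 m³/s
Panel 3-4: Δb = 0.37 m, d̄ = (0.50+0.00)/2 = 0.25, v̄ = (0.42+0.00)/2 = 0.21 → q = 0.37×0.25×0.21 = 0.01943 m³/s
Q = Σ q = 0.6739 m³/s

0.674 m³/s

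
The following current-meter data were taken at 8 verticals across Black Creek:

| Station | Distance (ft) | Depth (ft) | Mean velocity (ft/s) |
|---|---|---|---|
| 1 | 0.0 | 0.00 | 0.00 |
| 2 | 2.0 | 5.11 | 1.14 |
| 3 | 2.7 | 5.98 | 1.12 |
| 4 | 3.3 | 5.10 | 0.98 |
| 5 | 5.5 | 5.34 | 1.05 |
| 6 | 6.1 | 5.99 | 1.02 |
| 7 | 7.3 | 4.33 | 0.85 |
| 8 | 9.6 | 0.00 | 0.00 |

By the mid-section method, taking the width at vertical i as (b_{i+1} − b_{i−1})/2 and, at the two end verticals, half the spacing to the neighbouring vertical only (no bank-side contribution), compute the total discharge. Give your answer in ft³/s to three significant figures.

w_2 = (2.7 − 0.0)/2 = 1.35 ft; q_2 = 1.14 × 5.11 × 1.35 = 7.864 ft³/s
w_3 = (3.3 − 2.0)/2 = 0.65 ft; q_3 = 1.12 × 5.98 × 0.65 = 4.353 ft³/s
w_4 = (5.5 − 2.7)/2 = 1.4 ft; q_4 = 0.98 × 5.10 × 1.4 = 6.997 ft³/s
w_5 = (6.1 − 3.3)/2 = 1.4 ft; q_5 = 1.05 × 5.34 × 1.4 = 7.850 ft³/s
w_6 = (7.3 − 5.5)/2 = 0.9 ft; q_6 = 1.02 × 5.99 × 0.9 = 5.499 ft³/s
w_7 = (9.6 − 6.1)/2 = 1.75 ft; q_7 = 0.85 × 4.33 × 1.75 = 6.441 ft³/s
Stations 1, 8 contribute zero (depth or velocity is 0).
Q = Σ qᵢ = 39.00 ft³/s

39.0 ft³/s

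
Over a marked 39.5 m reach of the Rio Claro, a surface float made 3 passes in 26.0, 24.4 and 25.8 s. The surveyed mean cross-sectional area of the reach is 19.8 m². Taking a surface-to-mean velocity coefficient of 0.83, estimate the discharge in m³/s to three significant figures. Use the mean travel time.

25.6 m³/s

t̄ = (26.0 + 24.4 + 25.8) / 3 = 25.4 s
v_surface = L / t̄ = 39.5 / 25.4 = 1.555 m/s
v_mean = 0.83 × 1.555 = 1.291 m/s
Q = A × v_mean = 19.8 × 1.291 = 25.56 m³/s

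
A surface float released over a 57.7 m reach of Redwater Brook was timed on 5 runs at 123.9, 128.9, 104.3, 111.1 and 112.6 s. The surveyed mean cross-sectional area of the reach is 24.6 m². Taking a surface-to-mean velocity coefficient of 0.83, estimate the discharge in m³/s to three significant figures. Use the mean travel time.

t̄ = (123.9 + 128.9 + 104.3 + 111.1 + 112.6) / 5 = 116.16 s
v_surface = L / t̄ = 57.7 / 116.16 = 0.4967 m/s
v_mean = 0.83 × 0.4967 = 0.4123 m/s
Q = A × v_mean = 24.6 × 0.4123 = 10.14 m³/s

10.1 m³/s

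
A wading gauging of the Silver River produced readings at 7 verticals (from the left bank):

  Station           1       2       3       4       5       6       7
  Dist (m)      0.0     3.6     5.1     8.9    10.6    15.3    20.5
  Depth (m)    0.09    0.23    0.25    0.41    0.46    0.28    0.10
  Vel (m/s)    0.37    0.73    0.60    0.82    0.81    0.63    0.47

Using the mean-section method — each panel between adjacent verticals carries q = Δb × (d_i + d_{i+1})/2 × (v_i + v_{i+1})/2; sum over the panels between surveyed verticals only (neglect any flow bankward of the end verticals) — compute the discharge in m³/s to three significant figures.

3.84 m³/s

Panel 1-2: Δb = 3.6 m, d̄ = (0.09+0.23)/2 = 0.16, v̄ = (0.37+0.73)/2 = 0.55 → q = 3.6×0.16×0.55 = 0.3168 m³/s
Panel 2-3: Δb = 1.5 m, d̄ = (0.23+0.25)/2 = 0.24, v̄ = (0.73+0.60)/2 = 0.665 → q = 1.5×0.24×0.665 = 0.2394 m³/s
Panel 3-4: Δb = 3.8 m, d̄ = (0.25+0.41)/2 = 0.33, v̄ = (0.60+0.82)/2 = 0.71 → q = 3.8×0.33×0.71 = 0.8903 m³/s
Panel 4-5: Δb = 1.7 m, d̄ = (0.41+0.46)/2 = 0.435, v̄ = (0.82+0.81)/2 = 0.815 → q = 1.7×0.435×0.815 = 0.6027 m³/s
Panel 5-6: Δb = 4.7 m, d̄ = (0.46+0.28)/2 = 0.37, v̄ = (0.81+0.63)/2 = 0.72 → q = 4.7×0.37×0.72 = 1.252 m³/s
Panel 6-7: Δb = 5.2 m, d̄ = (0.28+0.10)/2 = 0.19, v̄ = (0.63+0.47)/2 = 0.55 → q = 5.2×0.19×0.55 = 0.5434 m³/s
Q = Σ q = 3.845 m³/s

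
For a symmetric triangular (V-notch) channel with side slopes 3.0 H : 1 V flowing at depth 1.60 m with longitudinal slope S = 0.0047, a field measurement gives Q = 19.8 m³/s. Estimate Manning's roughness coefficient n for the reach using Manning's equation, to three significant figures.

A = z·y² = 3.0×1.60² = 7.680 m²
P = 2y√(1+z²) = 2×1.60×√(1+3.0²) = 10.12 m
R = A/P = 7.680/10.12 = 0.7589 m
n = (1/Q)·A·R^(2/3)·S^(1/2) = (1/19.8) × 7.680 × 0.8320 × 0.06856 = 0.02213

0.0221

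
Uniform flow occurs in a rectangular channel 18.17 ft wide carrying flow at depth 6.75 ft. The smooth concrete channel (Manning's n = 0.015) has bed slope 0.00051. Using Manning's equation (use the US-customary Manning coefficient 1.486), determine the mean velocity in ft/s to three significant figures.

5.52 ft/s

A = b·y = 18.17 × 6.75 = 122.6 ft²
P = b + 2y = 18.17 + 2×6.75 = 31.67 ft
R = A/P = 122.6/31.67 = 3.873 ft
Q = (1.486/n)·A·R^(2/3)·S^(1/2) = (1.486/0.015) × 122.6 × 3.873^(2/3) × 0.00051^(1/2) = 676.7 ft³/s
V = Q/A = 676.7/122.6 = 5.517 ft/s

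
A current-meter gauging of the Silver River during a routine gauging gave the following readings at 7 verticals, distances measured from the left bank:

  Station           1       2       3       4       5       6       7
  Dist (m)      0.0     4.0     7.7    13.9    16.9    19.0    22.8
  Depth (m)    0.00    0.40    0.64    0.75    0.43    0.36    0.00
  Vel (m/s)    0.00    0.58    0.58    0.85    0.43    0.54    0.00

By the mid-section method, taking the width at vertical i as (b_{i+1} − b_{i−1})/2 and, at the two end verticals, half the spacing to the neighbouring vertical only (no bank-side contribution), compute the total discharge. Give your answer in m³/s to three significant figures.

6.71 m³/s

w_2 = (7.7 − 0.0)/2 = 3.85 m; q_2 = 0.58 × 0.40 × 3.85 = 0.8932 m³/s
w_3 = (13.9 − 4.0)/2 = 4.95 m; q_3 = 0.58 × 0.64 × 4.95 = 1.837 m³/s
w_4 = (16.9 − 7.7)/2 = 4.6 m; q_4 = 0.85 × 0.75 × 4.6 = 2.933 m³/s
w_5 = (19.0 − 13.9)/2 = 2.55 m; q_5 = 0.43 × 0.43 × 2.55 = 0.4715 m³/s
w_6 = (22.8 − 16.9)/2 = 2.95 m; q_6 = 0.54 × 0.36 × 2.95 = 0.5735 m³/s
Stations 1, 7 contribute zero (depth or velocity is 0).
Q = Σ qᵢ = 6.708 m³/s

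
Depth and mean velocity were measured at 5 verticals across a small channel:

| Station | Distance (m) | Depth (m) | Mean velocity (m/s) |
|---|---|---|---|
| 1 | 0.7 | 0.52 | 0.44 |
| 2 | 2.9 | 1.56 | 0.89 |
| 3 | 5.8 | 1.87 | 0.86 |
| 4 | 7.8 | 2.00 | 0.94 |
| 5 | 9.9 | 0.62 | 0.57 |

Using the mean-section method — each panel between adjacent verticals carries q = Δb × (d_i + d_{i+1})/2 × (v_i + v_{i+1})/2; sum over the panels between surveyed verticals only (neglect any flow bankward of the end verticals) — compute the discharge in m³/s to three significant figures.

11.4 m³/s

Panel 1-2: Δb = 2.2 m, d̄ = (0.52+1.56)/2 = 1.04, v̄ = (0.44+0.89)/2 = 0.665 → q = 2.2×1.04×0.665 = 1.522 m³/s
Panel 2-3: Δb = 2.9 m, d̄ = (1.56+1.87)/2 = 1.715, v̄ = (0.89+0.86)/2 = 0.875 → q = 2.9×1.715×0.875 = 4.352 m³/s
Panel 3-4: Δb = 2 m, d̄ = (1.87+2.00)/2 = 1.935, v̄ = (0.86+0.94)/2 = 0.9 → q = 2×1.935×0.9 = 3.483 m³/s
Panel 4-5: Δb = 2.1 m, d̄ = (2.00+0.62)/2 = 1.31, v̄ = (0.94+0.57)/2 = 0.755 → q = 2.1×1.31×0.755 = 2.077 m³/s
Q = Σ q = 11.43 m³/s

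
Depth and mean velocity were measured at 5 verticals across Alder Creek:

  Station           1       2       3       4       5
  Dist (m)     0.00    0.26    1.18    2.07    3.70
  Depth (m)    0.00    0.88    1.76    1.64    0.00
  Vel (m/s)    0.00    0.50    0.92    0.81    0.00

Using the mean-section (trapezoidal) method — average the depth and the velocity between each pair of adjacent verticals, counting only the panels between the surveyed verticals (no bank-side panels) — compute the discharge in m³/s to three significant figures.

Panel 1-2: Δb = 0.26 m, d̄ = (0.00+0.88)/2 = 0.44, v̄ = (0.00+0.50)/2 = 0.25 → q = 0.26×0.44×0.25 = 0.02860 m³/s
Panel 2-3: Δb = 0.92 m, d̄ = (0.88+1.76)/2 = 1.32, v̄ = (0.50+0.92)/2 = 0.71 → q = 0.92×1.32×0.71 = 0.8622 m³/s
Panel 3-4: Δb = 0.89 m, d̄ = (1.76+1.64)/2 = 1.7, v̄ = (0.92+0.81)/2 = 0.865 → q = 0.89×1.7×0.865 = 1.309 m³/s
Panel 4-5: Δb = 1.63 m, d̄ = (1.64+0.00)/2 = 0.82, v̄ = (0.81+0.00)/2 = 0.405 → q = 1.63×0.82×0.405 = 0.5413 m³/s
Q = Σ q = 2.741 m³/s

2.74 m³/s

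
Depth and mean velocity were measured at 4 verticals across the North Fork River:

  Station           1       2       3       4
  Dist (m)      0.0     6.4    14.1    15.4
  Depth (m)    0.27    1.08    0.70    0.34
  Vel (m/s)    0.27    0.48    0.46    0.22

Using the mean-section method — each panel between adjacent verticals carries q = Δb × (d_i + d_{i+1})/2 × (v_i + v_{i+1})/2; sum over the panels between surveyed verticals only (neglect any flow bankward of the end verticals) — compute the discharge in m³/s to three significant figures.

Panel 1-2: Δb = 6.4 m, d̄ = (0.27+1.08)/2 = 0.675, v̄ = (0.27+0.48)/2 = 0.375 → q = 6.4×0.675×0.375 = 1.620 m³/s
Panel 2-3: Δb = 7.7 m, d̄ = (1.08+0.70)/2 = 0.89, v̄ = (0.48+0.46)/2 = 0.47 → q = 7.7×0.89×0.47 = 3.221 m³/s
Panel 3-4: Δb = 1.3 m, d̄ = (0.70+0.34)/2 = 0.52, v̄ = (0.46+0.22)/2 = 0.34 → q = 1.3×0.52×0.34 = 0.2298 m³/s
Q = Σ q = 5.071 m³/s

5.07 m³/s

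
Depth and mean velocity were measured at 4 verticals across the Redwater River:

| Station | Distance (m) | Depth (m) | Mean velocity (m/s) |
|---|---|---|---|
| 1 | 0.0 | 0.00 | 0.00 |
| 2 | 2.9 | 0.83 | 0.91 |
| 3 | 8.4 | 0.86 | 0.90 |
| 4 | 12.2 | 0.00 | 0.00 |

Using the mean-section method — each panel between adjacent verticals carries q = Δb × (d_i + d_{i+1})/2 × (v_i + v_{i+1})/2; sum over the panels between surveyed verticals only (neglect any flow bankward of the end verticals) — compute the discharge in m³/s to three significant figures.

Panel 1-2: Δb = 2.9 m, d̄ = (0.00+0.83)/2 = 0.415, v̄ = (0.00+0.91)/2 = 0.455 → q = 2.9×0.415×0.455 = 0.5476 m³/s
Panel 2-3: Δb = 5.5 m, d̄ = (0.83+0.86)/2 = 0.845, v̄ = (0.91+0.90)/2 = 0.905 → q = 5.5×0.845×0.905 = 4.206 m³/s
Panel 3-4: Δb = 3.8 m, d̄ = (0.86+0.00)/2 = 0.43, v̄ = (0.90+0.00)/2 = 0.45 → q = 3.8×0.43×0.45 = 0.7353 m³/s
Q = Σ q = 5.489 m³/s

5.49 m³/s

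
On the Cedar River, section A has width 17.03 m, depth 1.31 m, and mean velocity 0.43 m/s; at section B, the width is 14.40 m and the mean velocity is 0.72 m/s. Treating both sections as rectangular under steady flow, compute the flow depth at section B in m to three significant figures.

Q = A₁V₁ = (17.03×1.31) × 0.43 = 9.593 m³/s
d₂ = Q/(b₂ V₂) = 9.593/(14.40×0.72) = 0.9253 m

0.925 m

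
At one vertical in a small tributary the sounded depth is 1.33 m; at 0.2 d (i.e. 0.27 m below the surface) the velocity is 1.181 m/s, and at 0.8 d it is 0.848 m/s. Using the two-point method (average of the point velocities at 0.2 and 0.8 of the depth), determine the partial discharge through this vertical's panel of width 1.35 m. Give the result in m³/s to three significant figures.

1.82 m³/s

v̄ = (1.181 + 0.848) / 2 = 1.015 m/s
q = v̄ × d × w = 1.015 × 1.33 × 1.35 = 1.822 m³/s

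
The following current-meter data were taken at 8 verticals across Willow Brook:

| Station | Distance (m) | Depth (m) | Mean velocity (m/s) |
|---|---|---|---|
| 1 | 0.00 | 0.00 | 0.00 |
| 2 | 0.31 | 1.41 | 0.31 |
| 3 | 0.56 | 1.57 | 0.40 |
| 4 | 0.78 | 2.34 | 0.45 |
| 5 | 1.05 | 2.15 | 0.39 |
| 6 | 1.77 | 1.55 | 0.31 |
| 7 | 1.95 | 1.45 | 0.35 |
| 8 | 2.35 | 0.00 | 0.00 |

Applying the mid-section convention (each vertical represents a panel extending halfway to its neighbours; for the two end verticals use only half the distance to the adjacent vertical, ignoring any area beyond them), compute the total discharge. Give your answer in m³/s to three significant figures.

1.31 m³/s

w_2 = (0.56 − 0.00)/2 = 0.28 m; q_2 = 0.31 × 1.41 × 0.28 = 0.1224 m³/s
w_3 = (0.78 − 0.31)/2 = 0.235 m; q_3 = 0.40 × 1.57 × 0.235 = 0.1476 m³/s
w_4 = (1.05 − 0.56)/2 = 0.245 m; q_4 = 0.45 × 2.34 × 0.245 = 0.2580 m³/s
w_5 = (1.77 − 0.78)/2 = 0.495 m; q_5 = 0.39 × 2.15 × 0.495 = 0.4151 m³/s
w_6 = (1.95 − 1.05)/2 = 0.45 m; q_6 = 0.31 × 1.55 × 0.45 = 0.2162 m³/s
w_7 = (2.35 − 1.77)/2 = 0.29 m; q_7 = 0.35 × 1.45 × 0.29 = 0.1472 m³/s
Stations 1, 8 contribute zero (depth or velocity is 0).
Q = Σ qᵢ = 1.306 m³/s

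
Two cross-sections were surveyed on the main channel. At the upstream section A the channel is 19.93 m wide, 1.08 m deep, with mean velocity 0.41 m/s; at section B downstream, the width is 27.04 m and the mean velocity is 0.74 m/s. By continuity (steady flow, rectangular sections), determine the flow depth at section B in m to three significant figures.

0.441 m

Q = A₁V₁ = (19.93×1.08) × 0.41 = 8.825 m³/s
d₂ = Q/(b₂ V₂) = 8.825/(27.04×0.74) = 0.4410 m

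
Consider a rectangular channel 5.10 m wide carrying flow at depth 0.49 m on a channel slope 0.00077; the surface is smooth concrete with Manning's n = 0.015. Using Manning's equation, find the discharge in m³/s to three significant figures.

A = b·y = 5.10 × 0.49 = 2.499 m²
P = b + 2y = 5.10 + 2×0.49 = 6.080 m
R = A/P = 2.499/6.080 = 0.4110 m
Q = (1/n)·A·R^(2/3)·S^(1/2) = (1/0.015) × 2.499 × 0.4110^(2/3) × 0.00077^(1/2) = 2.556 m³/s

2.56 m³/s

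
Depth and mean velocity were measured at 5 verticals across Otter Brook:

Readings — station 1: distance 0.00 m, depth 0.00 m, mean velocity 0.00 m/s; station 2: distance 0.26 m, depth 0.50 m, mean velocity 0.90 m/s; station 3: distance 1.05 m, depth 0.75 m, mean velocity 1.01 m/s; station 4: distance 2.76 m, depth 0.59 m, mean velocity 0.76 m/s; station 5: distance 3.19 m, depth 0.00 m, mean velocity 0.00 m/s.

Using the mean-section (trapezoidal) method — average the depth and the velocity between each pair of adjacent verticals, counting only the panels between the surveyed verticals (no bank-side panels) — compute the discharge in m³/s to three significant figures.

1.56 m³/s

Panel 1-2: Δb = 0.26 m, d̄ = (0.00+0.50)/2 = 0.25, v̄ = (0.00+0.90)/2 = 0.45 → q = 0.26×0.25×0.45 = 0.02925 m³/s
Panel 2-3: Δb = 0.79 m, d̄ = (0.50+0.75)/2 = 0.625, v̄ = (0.90+1.01)/2 = 0.955 → q = 0.79×0.625×0.955 = 0.4715 m³/s
Panel 3-4: Δb = 1.71 m, d̄ = (0.75+0.59)/2 = 0.67, v̄ = (1.01+0.76)/2 = 0.885 → q = 1.71×0.67×0.885 = 1.014 m³/s
Panel 4-5: Δb = 0.43 m, d̄ = (0.59+0.00)/2 = 0.295, v̄ = (0.76+0.00)/2 = 0.38 → q = 0.43×0.295×0.38 = 0.04820 m³/s
Q = Σ q = 1.563 m³/s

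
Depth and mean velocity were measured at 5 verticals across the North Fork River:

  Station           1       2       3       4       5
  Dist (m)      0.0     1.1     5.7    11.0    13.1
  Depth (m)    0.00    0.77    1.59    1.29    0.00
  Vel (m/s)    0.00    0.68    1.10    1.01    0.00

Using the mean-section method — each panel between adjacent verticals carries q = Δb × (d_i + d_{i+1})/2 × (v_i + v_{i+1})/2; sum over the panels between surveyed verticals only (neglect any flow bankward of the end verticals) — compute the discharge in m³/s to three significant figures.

Panel 1-2: Δb = 1.1 m, d̄ = (0.00+0.77)/2 = 0.385, v̄ = (0.00+0.68)/2 = 0.34 → q = 1.1×0.385×0.34 = 0.1440 m³/s
Panel 2-3: Δb = 4.6 m, d̄ = (0.77+1.59)/2 = 1.18, v̄ = (0.68+1.10)/2 = 0.89 → q = 4.6×1.18×0.89 = 4.831 m³/s
Panel 3-4: Δb = 5.3 m, d̄ = (1.59+1.29)/2 = 1.44, v̄ = (1.10+1.01)/2 = 1.055 → q = 5.3×1.44×1.055 = 8.052 m³/s
Panel 4-5: Δb = 2.1 m, d̄ = (1.29+0.00)/2 = 0.645, v̄ = (1.01+0.00)/2 = 0.505 → q = 2.1×0.645×0.505 = 0.6840 m³/s
Q = Σ q = 13.71 m³/s

13.7 m³/s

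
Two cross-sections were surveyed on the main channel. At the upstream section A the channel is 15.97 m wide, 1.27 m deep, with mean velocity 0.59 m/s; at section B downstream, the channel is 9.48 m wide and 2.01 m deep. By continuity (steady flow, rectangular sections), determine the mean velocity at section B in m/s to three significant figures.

Q = A₁V₁ = (15.97×1.27) × 0.59 = 11.97 m³/s
A₂ = 9.48 × 2.01 = 19.05 m²
V₂ = Q/A₂ = 11.97/19.05 = 0.6280 m/s

0.628 m/s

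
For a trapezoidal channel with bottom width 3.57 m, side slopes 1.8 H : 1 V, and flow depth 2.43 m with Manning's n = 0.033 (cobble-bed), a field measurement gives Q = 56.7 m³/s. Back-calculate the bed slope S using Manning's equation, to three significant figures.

0.00588

A = (b + z·y)·y = (3.57 + 1.8×2.43)×2.43 = 19.30 m²
P = b + 2y√(1+z²) = 3.57 + 2×2.43×√(1+1.8²) = 13.58 m
R = A/P = 19.30/13.58 = 1.422 m
S = (Q·n / (1·A·R^(2/3)))² = (56.7×0.033 / (1×19.30×1.264))² = 0.005877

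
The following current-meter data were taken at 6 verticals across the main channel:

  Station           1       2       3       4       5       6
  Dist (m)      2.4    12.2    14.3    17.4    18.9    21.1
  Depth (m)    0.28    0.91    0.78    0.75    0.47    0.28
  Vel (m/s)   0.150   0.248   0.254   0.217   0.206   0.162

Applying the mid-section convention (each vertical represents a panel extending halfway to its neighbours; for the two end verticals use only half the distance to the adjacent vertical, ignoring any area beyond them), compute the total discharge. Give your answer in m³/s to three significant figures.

w_1 = (12.2 − 2.4)/2 = 4.9 m; q_1 = 0.150 × 0.28 × 4.9 = 0.2058 m³/s
w_2 = (14.3 − 2.4)/2 = 5.95 m; q_2 = 0.248 × 0.91 × 5.95 = 1.343 m³/s
w_3 = (17.4 − 12.2)/2 = 2.6 m; q_3 = 0.254 × 0.78 × 2.6 = 0.5151 m³/s
w_4 = (18.9 − 14.3)/2 = 2.3 m; q_4 = 0.217 × 0.75 × 2.3 = 0.3743 m³/s
w_5 = (21.1 − 17.4)/2 = 1.85 m; q_5 = 0.206 × 0.47 × 1.85 = 0.1791 m³/s
w_6 = (21.1 − 18.9)/2 = 1.1 m; q_6 = 0.162 × 0.28 × 1.1 = 0.04990 m³/s
Q = Σ qᵢ = 2.667 m³/s

2.67 m³/s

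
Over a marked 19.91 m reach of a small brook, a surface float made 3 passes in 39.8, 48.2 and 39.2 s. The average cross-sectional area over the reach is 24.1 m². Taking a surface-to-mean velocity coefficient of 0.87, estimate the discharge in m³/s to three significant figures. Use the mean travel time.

9.85 m³/s

t̄ = (39.8 + 48.2 + 39.2) / 3 = 42.4 s
v_surface = L / t̄ = 19.91 / 42.4 = 0.4696 m/s
v_mean = 0.87 × 0.4696 = 0.4085 m/s
Q = A × v_mean = 24.1 × 0.4085 = 9.846 m³/s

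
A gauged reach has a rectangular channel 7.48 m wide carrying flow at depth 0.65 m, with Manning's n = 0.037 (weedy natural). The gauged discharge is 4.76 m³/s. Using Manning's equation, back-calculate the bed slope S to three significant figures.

0.00289

A = b·y = 7.48 × 0.65 = 4.862 m²
P = b + 2y = 7.48 + 2×0.65 = 8.780 m
R = A/P = 4.862/8.780 = 0.5538 m
S = (Q·n / (1·A·R^(2/3)))² = (4.76×0.037 / (1×4.862×0.6743))² = 0.002886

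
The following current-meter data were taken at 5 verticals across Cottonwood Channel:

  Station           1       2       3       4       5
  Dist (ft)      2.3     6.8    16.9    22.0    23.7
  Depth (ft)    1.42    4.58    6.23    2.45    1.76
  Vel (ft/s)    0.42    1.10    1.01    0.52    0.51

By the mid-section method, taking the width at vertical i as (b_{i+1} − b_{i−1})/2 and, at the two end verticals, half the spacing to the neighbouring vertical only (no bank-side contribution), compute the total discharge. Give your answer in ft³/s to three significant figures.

w_1 = (6.8 − 2.3)/2 = 2.25 ft; q_1 = 0.42 × 1.42 × 2.25 = 1.342 ft³/s
w_2 = (16.9 − 2.3)/2 = 7.3 ft; q_2 = 1.10 × 4.58 × 7.3 = 36.78 ft³/s
w_3 = (22.0 − 6.8)/2 = 7.6 ft; q_3 = 1.01 × 6.23 × 7.6 = 47.82 ft³/s
w_4 = (23.7 − 16.9)/2 = 3.4 ft; q_4 = 0.52 × 2.45 × 3.4 = 4.332 ft³/s
w_5 = (23.7 − 22.0)/2 = 0.85 ft; q_5 = 0.51 × 1.76 × 0.85 = 0.7630 ft³/s
Q = Σ qᵢ = 91.04 ft³/s

91.0 ft³/s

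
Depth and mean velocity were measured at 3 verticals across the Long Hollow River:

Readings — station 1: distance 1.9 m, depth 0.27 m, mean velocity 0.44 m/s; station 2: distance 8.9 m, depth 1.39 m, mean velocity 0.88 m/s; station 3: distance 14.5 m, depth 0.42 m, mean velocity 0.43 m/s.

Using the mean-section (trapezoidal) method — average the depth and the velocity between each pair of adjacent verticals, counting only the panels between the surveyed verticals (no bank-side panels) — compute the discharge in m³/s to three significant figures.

7.15 m³/s

Panel 1-2: Δb = 7 m, d̄ = (0.27+1.39)/2 = 0.83, v̄ = (0.44+0.88)/2 = 0.66 → q = 7×0.83×0.66 = 3.835 m³/s
Panel 2-3: Δb = 5.6 m, d̄ = (1.39+0.42)/2 = 0.905, v̄ = (0.88+0.43)/2 = 0.655 → q = 5.6×0.905×0.655 = 3.320 m³/s
Q = Σ q = 7.154 m³/s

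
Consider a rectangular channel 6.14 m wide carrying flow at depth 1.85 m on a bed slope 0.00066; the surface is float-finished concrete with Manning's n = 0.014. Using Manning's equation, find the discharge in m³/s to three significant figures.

A = b·y = 6.14 × 1.85 = 11.36 m²
P = b + 2y = 6.14 + 2×1.85 = 9.840 m
R = A/P = 11.36/9.840 = 1.154 m
Q = (1/n)·A·R^(2/3)·S^(1/2) = (1/0.014) × 11.36 × 1.154^(2/3) × 0.00066^(1/2) = 22.94 m³/s

22.9 m³/s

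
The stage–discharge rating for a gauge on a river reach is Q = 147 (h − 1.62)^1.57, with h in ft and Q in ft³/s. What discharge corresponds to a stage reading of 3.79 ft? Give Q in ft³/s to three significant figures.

Q = 147 × (3.79 − 1.62)^1.57 = 147 × 2.17^1.57 = 496.1 ft³/s

496 ft³/s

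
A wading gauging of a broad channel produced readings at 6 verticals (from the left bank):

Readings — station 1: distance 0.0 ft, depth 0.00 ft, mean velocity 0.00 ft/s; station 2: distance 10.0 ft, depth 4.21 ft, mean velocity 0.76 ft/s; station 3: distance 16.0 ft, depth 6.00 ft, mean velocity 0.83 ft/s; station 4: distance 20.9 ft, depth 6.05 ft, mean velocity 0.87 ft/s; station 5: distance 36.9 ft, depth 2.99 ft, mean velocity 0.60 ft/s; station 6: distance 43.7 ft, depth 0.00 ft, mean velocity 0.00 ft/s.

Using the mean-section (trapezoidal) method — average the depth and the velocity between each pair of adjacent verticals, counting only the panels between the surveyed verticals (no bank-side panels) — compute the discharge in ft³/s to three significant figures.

Panel 1-2: Δb = 10 ft, d̄ = (0.00+4.21)/2 = 2.105, v̄ = (0.00+0.76)/2 = 0.38 → q = 10×2.105×0.38 = 7.999 ft³/s
Panel 2-3: Δb = 6 ft, d̄ = (4.21+6.00)/2 = 5.105, v̄ = (0.76+0.83)/2 = 0.795 → q = 6×5.105×0.795 = 24.35 ft³/s
Panel 3-4: Δb = 4.9 ft, d̄ = (6.00+6.05)/2 = 6.025, v̄ = (0.83+0.87)/2 = 0.85 → q = 4.9×6.025×0.85 = 25.09 ft³/s
Panel 4-5: Δb = 16 ft, d̄ = (6.05+2.99)/2 = 4.52, v̄ = (0.87+0.60)/2 = 0.735 → q = 16×4.52×0.735 = 53.16 ft³/s
Panel 5-6: Δb = 6.8 ft, d̄ = (2.99+0.00)/2 = 1.495, v̄ = (0.60+0.00)/2 = 0.3 → q = 6.8×1.495×0.3 = 3.050 ft³/s
Q = Σ q = 113.6 ft³/s

114 ft³/s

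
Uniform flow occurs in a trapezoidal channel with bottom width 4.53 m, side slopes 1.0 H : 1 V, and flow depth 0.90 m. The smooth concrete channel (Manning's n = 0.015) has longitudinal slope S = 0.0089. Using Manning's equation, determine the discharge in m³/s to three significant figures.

24.0 m³/s

A = (b + z·y)·y = (4.53 + 1.0×0.90)×0.90 = 4.887 m²
P = b + 2y√(1+z²) = 4.53 + 2×0.90×√(1+1.0²) = 7.076 m
R = A/P = 4.887/7.076 = 0.6907 m
Q = (1/n)·A·R^(2/3)·S^(1/2) = (1/0.015) × 4.887 × 0.6907^(2/3) × 0.0089^(1/2) = 24.02 m³/s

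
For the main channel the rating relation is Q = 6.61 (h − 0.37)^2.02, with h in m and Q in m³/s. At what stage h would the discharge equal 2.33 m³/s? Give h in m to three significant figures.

h − h₀ = (Q/C)^(1/b) = (2.33/6.61)^(1/2.02) = 0.5968 m
h = 0.37 + 0.5968 = 0.9668 m

0.967 m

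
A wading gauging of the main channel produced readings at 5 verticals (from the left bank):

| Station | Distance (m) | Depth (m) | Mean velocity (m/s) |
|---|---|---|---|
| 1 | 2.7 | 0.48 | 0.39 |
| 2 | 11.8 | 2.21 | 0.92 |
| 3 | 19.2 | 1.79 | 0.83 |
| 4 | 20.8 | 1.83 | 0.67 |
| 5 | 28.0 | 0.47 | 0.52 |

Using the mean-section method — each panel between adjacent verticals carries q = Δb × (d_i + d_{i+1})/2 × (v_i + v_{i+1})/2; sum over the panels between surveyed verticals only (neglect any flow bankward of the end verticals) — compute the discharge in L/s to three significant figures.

Panel 1-2: Δb = 9.1 m, d̄ = (0.48+2.21)/2 = 1.345, v̄ = (0.39+0.92)/2 = 0.655 → q = 9.1×1.345×0.655 = 8.017 m³/s
Panel 2-3: Δb = 7.4 m, d̄ = (2.21+1.79)/2 = 2, v̄ = (0.92+0.83)/2 = 0.875 → q = 7.4×2×0.875 = 12.95 m³/s
Panel 3-4: Δb = 1.6 m, d̄ = (1.79+1.83)/2 = 1.81, v̄ = (0.83+0.67)/2 = 0.75 → q = 1.6×1.81×0.75 = 2.172 m³/s
Panel 4-5: Δb = 7.2 m, d̄ = (1.83+0.47)/2 = 1.15, v̄ = (0.67+0.52)/2 = 0.595 → q = 7.2×1.15×0.595 = 4.927 m³/s
Q = Σ q = 28.07 m³/s
= 28.07 × 1000 = 28070 L/s

28100 L/s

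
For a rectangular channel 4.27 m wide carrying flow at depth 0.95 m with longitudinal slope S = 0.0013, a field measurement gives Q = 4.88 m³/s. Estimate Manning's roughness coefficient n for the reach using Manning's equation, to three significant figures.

0.0227

A = b·y = 4.27 × 0.95 = 4.057 m²
P = b + 2y = 4.27 + 2×0.95 = 6.170 m
R = A/P = 4.057/6.170 = 0.6575 m
n = (1/Q)·A·R^(2/3)·S^(1/2) = (1/4.88) × 4.057 × 0.7561 × 0.03606 = 0.02266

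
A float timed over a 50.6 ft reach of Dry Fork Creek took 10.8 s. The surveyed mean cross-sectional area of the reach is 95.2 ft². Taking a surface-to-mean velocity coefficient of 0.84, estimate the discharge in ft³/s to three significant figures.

375 ft³/s

v_surface = L / t̄ = 50.6 / 10.8 = 4.685 ft/s
v_mean = 0.84 × 4.685 = 3.936 ft/s
Q = A × v_mean = 95.2 × 3.936 = 374.7 ft³/s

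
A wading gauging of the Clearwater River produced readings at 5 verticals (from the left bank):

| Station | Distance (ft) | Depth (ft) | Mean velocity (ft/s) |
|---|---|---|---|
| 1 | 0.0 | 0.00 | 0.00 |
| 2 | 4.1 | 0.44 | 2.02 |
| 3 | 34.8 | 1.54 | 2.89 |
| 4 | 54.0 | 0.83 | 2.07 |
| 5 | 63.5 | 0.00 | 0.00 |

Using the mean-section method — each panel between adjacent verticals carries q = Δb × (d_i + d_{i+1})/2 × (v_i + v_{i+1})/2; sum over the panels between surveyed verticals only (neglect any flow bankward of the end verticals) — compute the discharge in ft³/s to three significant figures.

Panel 1-2: Δb = 4.1 ft, d̄ = (0.00+0.44)/2 = 0.22, v̄ = (0.00+2.02)/2 = 1.01 → q = 4.1×0.22×1.01 = 0.9110 ft³/s
Panel 2-3: Δb = 30.7 ft, d̄ = (0.44+1.54)/2 = 0.99, v̄ = (2.02+2.89)/2 = 2.455 → q = 30.7×0.99×2.455 = 74.61 ft³/s
Panel 3-4: Δb = 19.2 ft, d̄ = (1.54+0.83)/2 = 1.185, v̄ = (2.89+2.07)/2 = 2.48 → q = 19.2×1.185×2.48 = 56.42 ft³/s
Panel 4-5: Δb = 9.5 ft, d̄ = (0.83+0.00)/2 = 0.415, v̄ = (2.07+0.00)/2 = 1.035 → q = 9.5×0.415×1.035 = 4.080 ft³/s
Q = Σ q = 136.0 ft³/s

136 ft³/s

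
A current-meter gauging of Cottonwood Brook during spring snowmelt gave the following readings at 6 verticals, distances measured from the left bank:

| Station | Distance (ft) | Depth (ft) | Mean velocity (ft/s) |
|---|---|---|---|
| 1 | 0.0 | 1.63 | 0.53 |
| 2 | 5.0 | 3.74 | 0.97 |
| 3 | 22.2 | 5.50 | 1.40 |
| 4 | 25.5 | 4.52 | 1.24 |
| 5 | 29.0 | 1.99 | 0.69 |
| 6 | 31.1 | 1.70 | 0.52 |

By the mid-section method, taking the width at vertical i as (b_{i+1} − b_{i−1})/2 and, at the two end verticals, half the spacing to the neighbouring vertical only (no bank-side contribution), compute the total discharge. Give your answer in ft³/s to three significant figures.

145 ft³/s

w_1 = (5.0 − 0.0)/2 = 2.5 ft; q_1 = 0.53 × 1.63 × 2.5 = 2.160 ft³/s
w_2 = (22.2 − 0.0)/2 = 11.1 ft; q_2 = 0.97 × 3.74 × 11.1 = 40.27 ft³/s
w_3 = (25.5 − 5.0)/2 = 10.25 ft; q_3 = 1.40 × 5.50 × 10.25 = 78.93 ft³/s
w_4 = (29.0 − 22.2)/2 = 3.4 ft; q_4 = 1.24 × 4.52 × 3.4 = 19.06 ft³/s
w_5 = (31.1 − 25.5)/2 = 2.8 ft; q_5 = 0.69 × 1.99 × 2.8 = 3.845 ft³/s
w_6 = (31.1 − 29.0)/2 = 1.05 ft; q_6 = 0.52 × 1.70 × 1.05 = 0.9282 ft³/s
Q = Σ qᵢ = 145.2 ft³/s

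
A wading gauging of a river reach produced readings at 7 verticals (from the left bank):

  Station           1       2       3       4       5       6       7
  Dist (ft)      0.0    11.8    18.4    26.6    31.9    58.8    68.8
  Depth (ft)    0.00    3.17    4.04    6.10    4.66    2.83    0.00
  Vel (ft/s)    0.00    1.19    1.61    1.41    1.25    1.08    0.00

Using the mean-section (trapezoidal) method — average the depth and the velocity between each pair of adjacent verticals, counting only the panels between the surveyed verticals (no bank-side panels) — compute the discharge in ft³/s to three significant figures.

270 ft³/s

Panel 1-2: Δb = 11.8 ft, d̄ = (0.00+3.17)/2 = 1.585, v̄ = (0.00+1.19)/2 = 0.595 → q = 11.8×1.585×0.595 = 11.13 ft³/s
Panel 2-3: Δb = 6.6 ft, d̄ = (3.17+4.04)/2 = 3.605, v̄ = (1.19+1.61)/2 = 1.4 → q = 6.6×3.605×1.4 = 33.31 ft³/s
Panel 3-4: Δb = 8.2 ft, d̄ = (4.04+6.10)/2 = 5.07, v̄ = (1.61+1.41)/2 = 1.51 → q = 8.2×5.07×1.51 = 62.78 ft³/s
Panel 4-5: Δb = 5.3 ft, d̄ = (6.10+4.66)/2 = 5.38, v̄ = (1.41+1.25)/2 = 1.33 → q = 5.3×5.38×1.33 = 37.92 ft³/s
Panel 5-6: Δb = 26.9 ft, d̄ = (4.66+2.83)/2 = 3.745, v̄ = (1.25+1.08)/2 = 1.165 → q = 26.9×3.745×1.165 = 117.4 ft³/s
Panel 6-7: Δb = 10 ft, d̄ = (2.83+0.00)/2 = 1.415, v̄ = (1.08+0.00)/2 = 0.54 → q = 10×1.415×0.54 = 7.641 ft³/s
Q = Σ q = 270.1 ft³/s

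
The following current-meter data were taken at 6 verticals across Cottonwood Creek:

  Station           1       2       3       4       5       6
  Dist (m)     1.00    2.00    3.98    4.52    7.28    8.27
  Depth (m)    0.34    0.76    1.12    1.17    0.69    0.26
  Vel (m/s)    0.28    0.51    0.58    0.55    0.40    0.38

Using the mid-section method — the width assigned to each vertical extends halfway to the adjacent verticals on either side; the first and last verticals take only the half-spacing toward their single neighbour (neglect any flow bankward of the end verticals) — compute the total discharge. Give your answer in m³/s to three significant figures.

3.07 m³/s

w_1 = (2.00 − 1.00)/2 = 0.5 m; q_1 = 0.28 × 0.34 × 0.5 = 0.04760 m³/s
w_2 = (3.98 − 1.00)/2 = 1.49 m; q_2 = 0.51 × 0.76 × 1.49 = 0.5775 m³/s
w_3 = (4.52 − 2.00)/2 = 1.26 m; q_3 = 0.58 × 1.12 × 1.26 = 0.8185 m³/s
w_4 = (7.28 − 3.98)/2 = 1.65 m; q_4 = 0.55 × 1.17 × 1.65 = 1.062 m³/s
w_5 = (8.27 − 4.52)/2 = 1.875 m; q_5 = 0.40 × 0.69 × 1.875 = 0.5175 m³/s
w_6 = (8.27 − 7.28)/2 = 0.495 m; q_6 = 0.38 × 0.26 × 0.495 = 0.04891 m³/s
Q = Σ qᵢ = 3.072 m³/s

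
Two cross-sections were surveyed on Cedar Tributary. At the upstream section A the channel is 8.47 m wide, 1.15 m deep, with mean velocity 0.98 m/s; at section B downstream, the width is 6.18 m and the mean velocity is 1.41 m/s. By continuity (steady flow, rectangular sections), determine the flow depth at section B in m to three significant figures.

1.10 m

Q = A₁V₁ = (8.47×1.15) × 0.98 = 9.546 m³/s
d₂ = Q/(b₂ V₂) = 9.546/(6.18×1.41) = 1.095 m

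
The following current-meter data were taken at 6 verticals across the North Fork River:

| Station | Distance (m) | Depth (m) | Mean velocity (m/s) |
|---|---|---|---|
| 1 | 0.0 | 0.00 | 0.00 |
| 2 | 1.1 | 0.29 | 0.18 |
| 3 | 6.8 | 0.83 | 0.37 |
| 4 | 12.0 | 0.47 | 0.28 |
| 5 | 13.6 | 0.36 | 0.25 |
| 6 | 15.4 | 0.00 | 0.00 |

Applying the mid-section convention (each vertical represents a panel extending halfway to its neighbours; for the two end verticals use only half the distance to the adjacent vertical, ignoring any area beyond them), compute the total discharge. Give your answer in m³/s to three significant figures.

w_2 = (6.8 − 0.0)/2 = 3.4 m; q_2 = 0.18 × 0.29 × 3.4 = 0.1775 m³/s
w_3 = (12.0 − 1.1)/2 = 5.45 m; q_3 = 0.37 × 0.83 × 5.45 = 1.674 m³/s
w_4 = (13.6 − 6.8)/2 = 3.4 m; q_4 = 0.28 × 0.47 × 3.4 = 0.4474 m³/s
w_5 = (15.4 − 12.0)/2 = 1.7 m; q_5 = 0.25 × 0.36 × 1.7 = 0.1530 m³/s
Stations 1, 6 contribute zero (depth or velocity is 0).
Q = Σ qᵢ = 2.452 m³/s

2.45 m³/s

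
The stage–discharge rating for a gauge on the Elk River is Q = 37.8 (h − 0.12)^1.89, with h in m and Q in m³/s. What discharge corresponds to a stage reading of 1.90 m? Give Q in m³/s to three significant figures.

112 m³/s

Q = 37.8 × (1.90 − 0.12)^1.89 = 37.8 × 1.78^1.89 = 112.4 m³/s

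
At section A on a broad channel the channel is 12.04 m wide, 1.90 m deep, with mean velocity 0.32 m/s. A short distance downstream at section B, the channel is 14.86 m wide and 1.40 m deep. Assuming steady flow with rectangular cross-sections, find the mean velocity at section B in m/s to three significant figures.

0.352 m/s

Q = A₁V₁ = (12.04×1.90) × 0.32 = 7.320 m³/s
A₂ = 14.86 × 1.40 = 20.80 m²
V₂ = Q/A₂ = 7.320/20.80 = 0.3519 m/s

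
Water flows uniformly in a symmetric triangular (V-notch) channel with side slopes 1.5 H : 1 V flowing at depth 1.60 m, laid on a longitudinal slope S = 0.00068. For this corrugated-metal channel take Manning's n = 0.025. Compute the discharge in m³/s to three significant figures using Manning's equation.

A = z·y² = 1.5×1.60² = 3.840 m²
P = 2y√(1+z²) = 2×1.60×√(1+1.5²) = 5.769 m
R = A/P = 3.840/5.769 = 0.6656 m
Q = (1/n)·A·R^(2/3)·S^(1/2) = (1/0.025) × 3.840 × 0.6656^(2/3) × 0.00068^(1/2) = 3.054 m³/s

3.05 m³/s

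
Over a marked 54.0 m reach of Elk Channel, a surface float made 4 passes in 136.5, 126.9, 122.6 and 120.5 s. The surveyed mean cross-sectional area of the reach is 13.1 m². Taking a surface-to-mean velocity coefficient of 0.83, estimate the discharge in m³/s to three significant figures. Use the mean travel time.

4.64 m³/s

t̄ = (136.5 + 126.9 + 122.6 + 120.5) / 4 = 126.625 s
v_surface = L / t̄ = 54.0 / 126.625 = 0.4265 m/s
v_mean = 0.83 × 0.4265 = 0.3540 m/s
Q = A × v_mean = 13.1 × 0.3540 = 4.637 m³/s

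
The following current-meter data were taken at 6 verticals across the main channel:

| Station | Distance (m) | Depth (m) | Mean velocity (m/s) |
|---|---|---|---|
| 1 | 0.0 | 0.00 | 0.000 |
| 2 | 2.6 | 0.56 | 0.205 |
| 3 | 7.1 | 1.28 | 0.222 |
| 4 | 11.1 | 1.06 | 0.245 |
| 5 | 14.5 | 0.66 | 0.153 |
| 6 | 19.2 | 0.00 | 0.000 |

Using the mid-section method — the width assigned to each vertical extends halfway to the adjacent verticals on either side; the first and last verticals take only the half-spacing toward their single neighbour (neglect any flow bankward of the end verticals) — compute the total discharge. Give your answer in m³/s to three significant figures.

2.99 m³/s

w_2 = (7.1 − 0.0)/2 = 3.55 m; q_2 = 0.205 × 0.56 × 3.55 = 0.4075 m³/s
w_3 = (11.1 − 2.6)/2 = 4.25 m; q_3 = 0.222 × 1.28 × 4.25 = 1.208 m³/s
w_4 = (14.5 − 7.1)/2 = 3.7 m; q_4 = 0.245 × 1.06 × 3.7 = 0.9609 m³/s
w_5 = (19.2 − 11.1)/2 = 4.05 m; q_5 = 0.153 × 0.66 × 4.05 = 0.4090 m³/s
Stations 1, 6 contribute zero (depth or velocity is 0).
Q = Σ qᵢ = 2.985 m³/s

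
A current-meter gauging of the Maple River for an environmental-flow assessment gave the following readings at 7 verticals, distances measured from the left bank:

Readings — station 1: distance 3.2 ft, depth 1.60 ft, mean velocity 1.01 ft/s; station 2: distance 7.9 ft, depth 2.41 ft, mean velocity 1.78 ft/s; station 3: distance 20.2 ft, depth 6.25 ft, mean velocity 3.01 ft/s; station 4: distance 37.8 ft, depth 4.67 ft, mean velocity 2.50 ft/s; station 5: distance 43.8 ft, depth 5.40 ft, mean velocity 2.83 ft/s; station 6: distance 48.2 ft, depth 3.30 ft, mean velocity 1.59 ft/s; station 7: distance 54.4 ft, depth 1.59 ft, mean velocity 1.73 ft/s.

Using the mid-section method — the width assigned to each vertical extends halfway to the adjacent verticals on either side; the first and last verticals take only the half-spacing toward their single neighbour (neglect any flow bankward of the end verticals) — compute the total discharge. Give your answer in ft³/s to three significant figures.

w_1 = (7.9 − 3.2)/2 = 2.35 ft; q_1 = 1.01 × 1.60 × 2.35 = 3.798 ft³/s
w_2 = (20.2 − 3.2)/2 = 8.5 ft; q_2 = 1.78 × 2.41 × 8.5 = 36.46 ft³/s
w_3 = (37.8 − 7.9)/2 = 14.95 ft; q_3 = 3.01 × 6.25 × 14.95 = 281.2 ft³/s
w_4 = (43.8 − 20.2)/2 = 11.8 ft; q_4 = 2.50 × 4.67 × 11.8 = 137.8 ft³/s
w_5 = (48.2 − 37.8)/2 = 5.2 ft; q_5 = 2.83 × 5.40 × 5.2 = 79.47 ft³/s
w_6 = (54.4 − 43.8)/2 = 5.3 ft; q_6 = 1.59 × 3.30 × 5.3 = 27.81 ft³/s
w_7 = (54.4 − 48.2)/2 = 3.1 ft; q_7 = 1.73 × 1.59 × 3.1 = 8.527 ft³/s
Q = Σ qᵢ = 575.1 ft³/s

575 ft³/s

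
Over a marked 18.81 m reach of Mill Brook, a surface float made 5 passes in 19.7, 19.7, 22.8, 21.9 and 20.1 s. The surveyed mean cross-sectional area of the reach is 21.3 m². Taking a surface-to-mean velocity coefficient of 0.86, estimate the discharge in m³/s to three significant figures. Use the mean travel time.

16.5 m³/s

t̄ = (19.7 + 19.7 + 22.8 + 21.9 + 20.1) / 5 = 20.84 s
v_surface = L / t̄ = 18.81 / 20.84 = 0.9026 m/s
v_mean = 0.86 × 0.9026 = 0.7762 m/s
Q = A × v_mean = 21.3 × 0.7762 = 16.53 m³/s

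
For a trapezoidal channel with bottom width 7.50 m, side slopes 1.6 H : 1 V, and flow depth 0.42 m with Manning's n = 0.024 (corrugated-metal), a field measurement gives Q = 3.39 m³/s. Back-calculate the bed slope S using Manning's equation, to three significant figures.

0.00206

A = (b + z·y)·y = (7.50 + 1.6×0.42)×0.42 = 3.432 m²
P = b + 2y√(1+z²) = 7.50 + 2×0.42×√(1+1.6²) = 9.085 m
R = A/P = 3.432/9.085 = 0.3778 m
S = (Q·n / (1·A·R^(2/3)))² = (3.39×0.024 / (1×3.432×0.5226))² = 0.002057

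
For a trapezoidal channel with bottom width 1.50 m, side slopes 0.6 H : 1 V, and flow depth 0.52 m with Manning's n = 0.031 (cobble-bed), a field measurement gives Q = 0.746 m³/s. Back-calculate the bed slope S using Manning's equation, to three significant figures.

0.00247

A = (b + z·y)·y = (1.50 + 0.6×0.52)×0.52 = 0.9422 m²
P = b + 2y√(1+z²) = 1.50 + 2×0.52×√(1+0.6²) = 2.713 m
R = A/P = 0.9422/2.713 = 0.3473 m
S = (Q·n / (1·A·R^(2/3)))² = (0.746×0.031 / (1×0.9422×0.4941))² = 0.002467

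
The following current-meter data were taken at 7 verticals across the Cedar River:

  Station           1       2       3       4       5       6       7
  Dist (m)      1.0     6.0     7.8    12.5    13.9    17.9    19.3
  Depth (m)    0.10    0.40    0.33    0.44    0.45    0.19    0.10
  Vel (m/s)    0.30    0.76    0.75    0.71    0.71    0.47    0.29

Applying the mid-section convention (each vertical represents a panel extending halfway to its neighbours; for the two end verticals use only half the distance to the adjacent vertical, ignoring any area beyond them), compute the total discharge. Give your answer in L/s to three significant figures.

3990 L/s

w_1 = (6.0 − 1.0)/2 = 2.5 m; q_1 = 0.30 × 0.10 × 2.5 = 0.07500 m³/s
w_2 = (7.8 − 1.0)/2 = 3.4 m; q_2 = 0.76 × 0.40 × 3.4 = 1.034 m³/s
w_3 = (12.5 − 6.0)/2 = 3.25 m; q_3 = 0.75 × 0.33 × 3.25 = 0.8044 m³/s
w_4 = (13.9 − 7.8)/2 = 3.05 m; q_4 = 0.71 × 0.44 × 3.05 = 0.9528 m³/s
w_5 = (17.9 − 12.5)/2 = 2.7 m; q_5 = 0.71 × 0.45 × 2.7 = 0.8627 m³/s
w_6 = (19.3 − 13.9)/2 = 2.7 m; q_6 = 0.47 × 0.19 × 2.7 = 0.2411 m³/s
w_7 = (19.3 − 17.9)/2 = 0.7 m; q_7 = 0.29 × 0.10 × 0.7 = 0.02030 m³/s
Q = Σ qᵢ = 3.990 m³/s
= 3.990 × 1000 = 3990 L/s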